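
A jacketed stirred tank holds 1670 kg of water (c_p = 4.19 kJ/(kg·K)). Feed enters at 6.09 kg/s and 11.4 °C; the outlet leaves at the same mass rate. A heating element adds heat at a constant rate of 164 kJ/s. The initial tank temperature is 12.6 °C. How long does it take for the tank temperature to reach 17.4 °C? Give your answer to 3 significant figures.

687 s

First-law balance (no shaft work): M c_p dT/dt = ṁ c_p (T_in − T) + 164.
τ = M/ṁ = 274.22 s; T_ss = T_in + Q̇/(ṁ c_p) = 17.827 °C.
T(t) = T_ss + (T₀ − T_ss) e^(−t/τ). Set T = 17.4:
e^(−t/τ) = (17.4 − 17.827)/(12.6 − 17.827) = 0.081702
t = −274.22 · ln(0.081702) = 686.83 s.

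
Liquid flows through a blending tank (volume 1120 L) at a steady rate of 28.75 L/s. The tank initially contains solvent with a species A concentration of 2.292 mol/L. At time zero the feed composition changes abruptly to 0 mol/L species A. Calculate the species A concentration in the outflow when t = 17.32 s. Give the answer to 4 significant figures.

1.469 mol/L

Accumulation = in − out for the solute gives V dC/dt = Q(C_in − C).
Rewrite as dC/dt + C/τ = C_in/τ, τ = V/Q = 38.9565 s.
Integrating: C(t) = C_in + (C₀ − C_in) e^(−t/τ).
C(17.32) = 0 + (2.292 − 0)·e^(−17.32/38.9565) = 0 + (2.29200)·0.641082 = 1.46936 mol/L.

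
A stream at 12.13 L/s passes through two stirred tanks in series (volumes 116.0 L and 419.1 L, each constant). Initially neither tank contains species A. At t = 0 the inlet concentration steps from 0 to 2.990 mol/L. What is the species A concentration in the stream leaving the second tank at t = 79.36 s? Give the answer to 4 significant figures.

2.575 mol/L

Time constants: τᵢ = Vᵢ/Q for each well-mixed tank.
τ₁ = 116.0/12.13 = 9.56307 s; τ₂ = 419.1/12.13 = 34.5507 s.
Solving the cascade with C₁(0)=C₂(0)=0 gives C₂(t) = C_in[1 − (τ₁ e^(−t/τ₁) − τ₂ e^(−t/τ₂))/(τ₁ − τ₂)].
At t = 79.36: e^(−t/τ₁) = 0.000248867, e^(−t/τ₂) = 0.100569.
C₂ = 2.990·[1 − (9.56307·0.000248867 − 34.5507·0.100569)/(-24.9876)] = 2.990·0.861038 = 2.57450 mol/L.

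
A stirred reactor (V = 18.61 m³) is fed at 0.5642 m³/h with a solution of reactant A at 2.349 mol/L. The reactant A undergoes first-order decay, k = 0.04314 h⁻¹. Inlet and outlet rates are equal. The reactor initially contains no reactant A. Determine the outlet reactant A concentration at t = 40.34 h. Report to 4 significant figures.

Species balance: V dC/dt = Q C_in − Q C − k V C.
dC/dt = (Q/V) C_in − (Q/V + k) C; effective rate a = Q/V + k = 0.0303170 + 0.04314 = 0.0734570 h⁻¹.
C_ss = Q C_in/(Q + kV) = 0.969474 mol/L; C(t) = C_ss + (C₀ − C_ss) e^(−a t).
C(40.34) = 0.969474 + (-0.969474)·e^(−0.0734570·40.34) = 0.969474 + (-0.969474)·0.0516504 = 0.919401 mol/L.

0.9194 mol/L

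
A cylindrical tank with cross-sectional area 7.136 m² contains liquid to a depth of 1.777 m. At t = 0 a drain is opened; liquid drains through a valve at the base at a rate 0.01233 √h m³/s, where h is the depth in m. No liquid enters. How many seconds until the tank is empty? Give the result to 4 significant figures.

1543 s

A dh/dt = −Q_out = −0.01233 √h.
This is separable: 2 d(√h)/dt = −0.01233/A, so √h = √h₀ − (0.01233/(2A)) t.
Tank is empty when √h = 0: t_empty = 2A√h₀/0.01233.
t_empty = 2·7.136·√1.777/0.01233 = 14.2720·1.33304/0.01233 = 1543.00 s.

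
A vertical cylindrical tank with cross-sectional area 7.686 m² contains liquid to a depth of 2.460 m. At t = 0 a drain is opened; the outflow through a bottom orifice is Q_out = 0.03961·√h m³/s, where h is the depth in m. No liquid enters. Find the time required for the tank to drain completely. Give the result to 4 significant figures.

608.7 s

Volume balance on the tank: A dh/dt = −0.03961 √h.
This is separable: 2 d(√h)/dt = −0.03961/A, so √h = √h₀ − (0.03961/(2A)) t.
Tank is empty when √h = 0: t_empty = 2A√h₀/0.03961.
t_empty = 2·7.686·√2.460/0.03961 = 15.3720·1.56844/0.03961 = 608.686 s.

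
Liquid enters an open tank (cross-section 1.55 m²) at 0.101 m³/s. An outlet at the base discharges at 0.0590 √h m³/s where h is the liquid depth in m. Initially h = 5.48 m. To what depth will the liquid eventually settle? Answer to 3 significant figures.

2.93 m

Accumulation of liquid (constant cross-section A): A dh/dt = Q_in − 0.0590 √h. At steady state dh/dt = 0:
Q_in = 0.0590 √h_ss ⇒ √h_ss = 0.101/0.0590 = 1.7119.
h_ss = 1.7119² = 2.9305 m. (Since h₀ = 5.48 m > h_ss, the level will fall toward this value.)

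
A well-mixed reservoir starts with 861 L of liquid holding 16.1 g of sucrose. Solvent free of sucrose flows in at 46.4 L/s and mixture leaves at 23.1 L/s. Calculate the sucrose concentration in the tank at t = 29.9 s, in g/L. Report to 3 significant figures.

Let m(t) be the amount of sucrose. Volume: V(t) = V₀ + (Q_in − Q_out) t = 861 + 23.300 t; V(29.9) = 1557.7 L.
Solute balance: dm/dt = 0 − Q_out C = −Q_out m/V(t).
dm/m = −Q_out dt/(V₀ + 23.300 t); integrating gives ln(m/m₀) = −(Q_out/(Q_in−Q_out)) ln(V/V₀).
m = m₀ (V₀/V)^(Q_out/(Q_in−Q_out)) = 16.1 × (861/1557.7)^(0.99142) = 8.9447 g.
C = m/V = 8.9447/1557.7 = 0.0057423 g/L.

0.00574 g/L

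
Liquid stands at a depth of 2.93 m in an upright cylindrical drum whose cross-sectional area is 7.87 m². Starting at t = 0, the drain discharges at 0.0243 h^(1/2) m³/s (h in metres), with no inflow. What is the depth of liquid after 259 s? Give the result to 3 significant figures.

A dh/dt = −Q_out = −0.0243 √h.
This is separable: 2 d(√h)/dt = −0.0243/A, so √h = √h₀ − (0.0243/(2A)) t.
√h = √2.93 − 0.0243·259/(2·7.87) = 1.7117 − 0.39985 = 1.3119.
h = 1.3119² = 1.7210 m.

1.72 m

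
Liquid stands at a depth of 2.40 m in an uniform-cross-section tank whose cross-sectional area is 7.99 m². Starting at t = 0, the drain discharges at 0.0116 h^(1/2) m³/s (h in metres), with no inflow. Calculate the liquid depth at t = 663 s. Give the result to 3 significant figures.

1.14 m

With no inflow, A dh/dt = −0.0116 √h.
This is separable: 2 d(√h)/dt = −0.0116/A, so √h = √h₀ − (0.0116/(2A)) t.
√h = √2.40 − 0.0116·663/(2·7.99) = 1.5492 − 0.48128 = 1.0679.
h = 1.0679² = 1.1404 m.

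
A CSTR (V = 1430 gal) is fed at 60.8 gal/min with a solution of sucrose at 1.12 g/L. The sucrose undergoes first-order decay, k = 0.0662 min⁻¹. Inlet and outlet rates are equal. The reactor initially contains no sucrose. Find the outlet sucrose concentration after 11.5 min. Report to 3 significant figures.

0.313 g/L

V dC/dt = Q(C_in − C) − k V C.
dC/dt = (Q/V) C_in − (Q/V + k) C; effective rate a = Q/V + k = 0.042517 + 0.0662 = 0.10872 min⁻¹.
C_ss = Q C_in/(Q + kV) = 0.43801 g/L; C(t) = C_ss + (C₀ − C_ss) e^(−a t).
C(11.5) = 0.43801 + (-0.43801)·e^(−0.10872·11.5) = 0.43801 + (-0.43801)·0.28643 = 0.31255 g/L.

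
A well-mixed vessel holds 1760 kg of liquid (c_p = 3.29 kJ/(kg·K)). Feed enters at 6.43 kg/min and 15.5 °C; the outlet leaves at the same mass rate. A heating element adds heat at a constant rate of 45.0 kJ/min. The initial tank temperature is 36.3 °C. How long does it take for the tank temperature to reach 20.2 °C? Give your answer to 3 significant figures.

543 min

First-law balance (no shaft work): M c_p dT/dt = ṁ c_p (T_in − T) + 45.0.
τ = M/ṁ = 273.72 min; T_ss = T_in + Q̇/(ṁ c_p) = 17.627 °C.
T(t) = T_ss + (T₀ − T_ss) e^(−t/τ). Set T = 20.2:
e^(−t/τ) = (20.2 − 17.627)/(36.3 − 17.627) = 0.13778
t = −273.72 · ln(0.13778) = 542.53 min.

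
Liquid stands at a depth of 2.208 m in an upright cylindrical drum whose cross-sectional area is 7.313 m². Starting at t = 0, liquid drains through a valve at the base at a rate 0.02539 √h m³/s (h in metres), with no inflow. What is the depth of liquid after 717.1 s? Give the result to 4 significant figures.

With no inflow, A dh/dt = −0.02539 √h.
Separate and integrate: 2(√h − √h₀) = −(0.02539/A) t.
√h = √2.208 − 0.02539·717.1/(2·7.313) = 1.48593 − 1.24485 = 0.241085.
h = 0.241085² = 0.0581218 m.

0.05812 m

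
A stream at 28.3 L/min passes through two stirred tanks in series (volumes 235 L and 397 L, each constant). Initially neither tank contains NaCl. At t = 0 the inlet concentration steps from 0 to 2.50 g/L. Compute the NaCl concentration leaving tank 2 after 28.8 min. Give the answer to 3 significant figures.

1.83 g/L

Time constants: τᵢ = Vᵢ/Q for each well-mixed tank.
τ₁ = 235/28.3 = 8.3039 min; τ₂ = 397/28.3 = 14.028 min.
Solving the cascade with C₁(0)=C₂(0)=0 gives C₂(t) = C_in[1 − (τ₁ e^(−t/τ₁) − τ₂ e^(−t/τ₂))/(τ₁ − τ₂)].
At t = 28.8: e^(−t/τ₁) = 0.031171, e^(−t/τ₂) = 0.12835.
C₂ = 2.50·[1 − (8.3039·0.031171 − 14.028·0.12835)/(-5.7244)] = 2.50·0.73068 = 1.8267 g/L.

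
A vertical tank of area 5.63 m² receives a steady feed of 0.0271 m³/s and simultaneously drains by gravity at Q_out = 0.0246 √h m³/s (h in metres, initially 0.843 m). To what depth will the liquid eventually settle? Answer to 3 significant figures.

1.21 m

Level balance: A dh/dt = 0.0271 − 0.0246 √h. Setting dh/dt = 0:
Q_in = 0.0246 √h_ss ⇒ √h_ss = 0.0271/0.0246 = 1.1016.
h_ss = 1.1016² = 1.2136 m. (Since h₀ = 0.843 m < h_ss, the level will rise toward this value.)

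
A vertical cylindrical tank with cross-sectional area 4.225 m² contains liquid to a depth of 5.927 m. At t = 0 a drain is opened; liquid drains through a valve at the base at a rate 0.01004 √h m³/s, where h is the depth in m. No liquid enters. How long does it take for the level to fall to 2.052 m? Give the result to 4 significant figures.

Volume balance on the tank: A dh/dt = −0.01004 √h.
This is separable: 2 d(√h)/dt = −0.01004/A, so √h = √h₀ − (0.01004/(2A)) t.
t = 2A(√h₀ − √h)/0.01004 = 2·4.225·(√5.927 − √2.052)/0.01004
  = 8.45000 × (2.43454 − 1.43248) / 0.01004 = 843.370 s.

843.4 s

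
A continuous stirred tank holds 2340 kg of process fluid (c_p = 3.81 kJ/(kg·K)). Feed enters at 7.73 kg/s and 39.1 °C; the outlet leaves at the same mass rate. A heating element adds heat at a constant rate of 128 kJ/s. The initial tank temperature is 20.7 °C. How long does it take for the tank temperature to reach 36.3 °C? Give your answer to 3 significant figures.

First-law balance (no shaft work): M c_p dT/dt = ṁ c_p (T_in − T) + 128.
τ = M/ṁ = 302.72 s; T_ss = T_in + Q̇/(ṁ c_p) = 43.446 °C.
T(t) = T_ss + (T₀ − T_ss) e^(−t/τ). Set T = 36.3:
e^(−t/τ) = (36.3 − 43.446)/(20.7 − 43.446) = 0.31417
t = −302.72 · ln(0.31417) = 350.49 s.

350 s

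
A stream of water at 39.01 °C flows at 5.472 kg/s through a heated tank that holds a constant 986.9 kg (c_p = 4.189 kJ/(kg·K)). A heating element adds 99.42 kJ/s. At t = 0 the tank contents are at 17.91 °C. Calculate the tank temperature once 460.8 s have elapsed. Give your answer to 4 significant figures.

41.37 °C

Unsteady energy balance on the tank contents: M c_p dT/dt = ṁ c_p (T_in − T) + 99.42.
Rearrange: dT/dt = (T_ss − T)/τ with τ = M/ṁ = 180.355 s and T_ss = T_in + Q̇/(ṁ c_p) = 43.3473 °C.
Solution: T(t) = T_ss + (T₀ − T_ss) e^(−t/τ).
T(460.8) = 43.3473 + (-25.4373)·e^(−460.8/180.355) = 43.3473 + (-25.4373)·0.0776947 = 41.3709 °C.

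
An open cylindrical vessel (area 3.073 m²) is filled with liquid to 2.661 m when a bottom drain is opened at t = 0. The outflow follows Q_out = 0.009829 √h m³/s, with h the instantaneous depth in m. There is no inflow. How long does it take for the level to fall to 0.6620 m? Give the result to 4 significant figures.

Mass balance (ρ constant): A dh/dt = −0.009829 √h.
Separate and integrate: 2(√h − √h₀) = −(0.009829/A) t.
t = 2A(√h₀ − √h)/0.009829 = 2·3.073·(√2.661 − √0.6620)/0.009829
  = 6.14600 × (1.63126 − 0.813634) / 0.009829 = 511.254 s.

511.3 s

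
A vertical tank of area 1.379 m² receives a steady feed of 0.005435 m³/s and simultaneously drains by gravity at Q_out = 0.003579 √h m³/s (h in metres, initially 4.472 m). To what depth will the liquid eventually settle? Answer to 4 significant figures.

Mass balance (ρ constant): A dh/dt = Q_in − 0.003579 √h. At steady state dh/dt = 0:
Q_in = 0.003579 √h_ss ⇒ √h_ss = 0.005435/0.003579 = 1.51858.
h_ss = 1.51858² = 2.30609 m. (Since h₀ = 4.472 m > h_ss, the level will fall toward this value.)

2.306 m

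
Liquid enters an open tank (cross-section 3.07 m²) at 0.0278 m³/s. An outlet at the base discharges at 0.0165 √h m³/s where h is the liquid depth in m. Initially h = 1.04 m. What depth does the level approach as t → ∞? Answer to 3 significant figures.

Volume balance on the tank: A dh/dt = Q_in − 0.0165 √h. At steady state dh/dt = 0:
Q_in = 0.0165 √h_ss ⇒ √h_ss = 0.0278/0.0165 = 1.6848.
h_ss = 1.6848² = 2.8387 m. (Since h₀ = 1.04 m < h_ss, the level will rise toward this value.)

2.84 m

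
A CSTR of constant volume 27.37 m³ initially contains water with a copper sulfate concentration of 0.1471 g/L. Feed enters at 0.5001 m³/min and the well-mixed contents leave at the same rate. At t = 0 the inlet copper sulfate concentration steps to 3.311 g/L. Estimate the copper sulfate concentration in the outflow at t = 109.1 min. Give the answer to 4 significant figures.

2.880 g/L

Transient balance on the dissolved component: V dC/dt = Q(C_in − C).
Time constant τ = V/Q = 27.37/0.5001 = 54.7291 min.
C approaches C_in exponentially: C(t) = C_in + (C₀ − C_in) e^(−t/τ).
C(109.1) = 3.311 + (0.1471 − 3.311)·e^(−109.1/54.7291) = 3.311 + (-3.16390)·0.136224 = 2.88000 g/L.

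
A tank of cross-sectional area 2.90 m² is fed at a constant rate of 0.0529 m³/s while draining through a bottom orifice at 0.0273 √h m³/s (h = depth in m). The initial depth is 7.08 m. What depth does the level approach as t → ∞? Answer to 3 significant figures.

Mass balance (ρ constant): A dh/dt = Q_in − 0.0273 √h. At steady state dh/dt = 0:
Q_in = 0.0273 √h_ss ⇒ √h_ss = 0.0529/0.0273 = 1.9377.
h_ss = 1.9377² = 3.7548 m. (Since h₀ = 7.08 m > h_ss, the level will fall toward this value.)

3.75 m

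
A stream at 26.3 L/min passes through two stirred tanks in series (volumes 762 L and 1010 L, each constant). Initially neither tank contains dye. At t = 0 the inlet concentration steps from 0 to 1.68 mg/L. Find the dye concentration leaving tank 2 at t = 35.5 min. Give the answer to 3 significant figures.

Species balance on tank i: dCᵢ/dt = (Cᵢ₋₁ − Cᵢ)/τᵢ with τᵢ = Vᵢ/Q.
τ₁ = 762/26.3 = 28.973 min; τ₂ = 1010/26.3 = 38.403 min.
Solving the cascade with C₁(0)=C₂(0)=0 gives C₂(t) = C_in[1 − (τ₁ e^(−t/τ₁) − τ₂ e^(−t/τ₂))/(τ₁ − τ₂)].
At t = 35.5: e^(−t/τ₁) = 0.29368, e^(−t/τ₂) = 0.39677.
C₂ = 1.68·[1 − (28.973·0.29368 − 38.403·0.39677)/(-9.4297)] = 1.68·0.28649 = 0.48131 mg/L.

0.481 mg/L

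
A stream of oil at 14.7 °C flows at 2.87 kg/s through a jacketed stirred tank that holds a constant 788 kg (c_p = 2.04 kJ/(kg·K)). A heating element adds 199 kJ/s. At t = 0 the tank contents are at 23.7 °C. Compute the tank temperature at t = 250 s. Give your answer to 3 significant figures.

Unsteady energy balance on the tank contents: M c_p dT/dt = ṁ c_p (T_in − T) + 199.
τ = M/ṁ = 274.56 s; T_ss = T_in + Q̇/(ṁ c_p) = 14.7 + 199/(2.87·2.04) = 48.689 °C.
This is linear first-order; T(t) = T_ss + (T₀ − T_ss) e^(−t/τ).
T(250) = 48.689 + (-24.989)·e^(−250/274.56) = 48.689 + (-24.989)·0.40231 = 38.636 °C.

38.6 °C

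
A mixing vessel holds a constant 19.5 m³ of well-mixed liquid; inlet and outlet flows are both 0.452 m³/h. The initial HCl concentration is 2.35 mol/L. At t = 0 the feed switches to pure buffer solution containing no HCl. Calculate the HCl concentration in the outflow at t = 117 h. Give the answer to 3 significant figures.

Transient balance on the dissolved component: V dC/dt = Q(C_in − C).
Rewrite as dC/dt + C/τ = C_in/τ, τ = V/Q = 43.142 h.
Solution: C(t) = C_in + (C₀ − C_in) e^(−t/τ).
C(117) = 0 + (2.35 − 0)·e^(−117/43.142) = 0 + (2.3500)·0.066404 = 0.15605 mol/L.

0.156 mol/L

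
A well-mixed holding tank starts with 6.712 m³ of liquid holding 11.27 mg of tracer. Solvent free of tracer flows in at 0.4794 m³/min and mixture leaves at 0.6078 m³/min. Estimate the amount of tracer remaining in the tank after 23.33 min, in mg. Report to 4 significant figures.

Let m(t) be the amount of tracer. Volume: V(t) = V₀ + (Q_in − Q_out) t = 6.712 − 0.128400 t; V(23.33) = 3.71643 m³.
No tracer enters, so dm/dt = −Q_out · (m/V).
Separate: dm/m = −Q_out dt/V(t) ⇒ ln(m/m₀) = −(Q_out/(Q_in−Q_out)) ln(V/V₀).
m = m₀ (V₀/V)^(Q_out/(Q_in−Q_out)) = 11.27 × (6.712/3.71643)^(-4.73364) = 0.686552 mg.

0.6866 mg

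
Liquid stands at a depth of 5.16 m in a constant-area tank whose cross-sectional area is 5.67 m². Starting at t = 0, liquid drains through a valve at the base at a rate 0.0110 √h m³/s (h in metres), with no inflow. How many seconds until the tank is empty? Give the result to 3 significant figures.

A dh/dt = −Q_out = −0.0110 √h.
This is separable: 2 d(√h)/dt = −0.0110/A, so √h = √h₀ − (0.0110/(2A)) t.
Set h = 0: 2√h₀ = (0.0110/A) t_empty ⇒ t_empty = 2A√h₀/0.0110.
t_empty = 2·5.67·√5.16/0.0110 = 11.340·2.2716/0.0110 = 2341.8 s.

2340 s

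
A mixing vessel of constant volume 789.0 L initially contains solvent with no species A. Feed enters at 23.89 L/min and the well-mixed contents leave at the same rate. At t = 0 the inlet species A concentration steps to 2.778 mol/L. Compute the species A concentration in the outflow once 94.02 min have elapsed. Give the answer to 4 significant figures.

2.617 mol/L

Mass balance on the solute (V constant): V dC/dt = Q(C_in − C).
Time constant τ = V/Q = 789.0/23.89 = 33.0264 min.
C approaches C_in exponentially: C(t) = C_in + (C₀ − C_in) e^(−t/τ).
C(94.02) = 2.778 + (0 − 2.778)·e^(−94.02/33.0264) = 2.778 + (-2.77800)·0.0580288 = 2.61680 mol/L.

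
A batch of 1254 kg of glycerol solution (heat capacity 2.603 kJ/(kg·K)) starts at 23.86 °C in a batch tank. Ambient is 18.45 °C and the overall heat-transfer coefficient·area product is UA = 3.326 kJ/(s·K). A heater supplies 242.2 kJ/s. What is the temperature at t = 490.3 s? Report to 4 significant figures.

Unsteady energy balance on the tank contents: M c_p dT/dt = −UA(T − T_amb) + Q̇.
dT/dt = (T_ss − T)/τ with T_ss = T_amb + Q̇/UA = 18.45 + 242.2/3.326 = 91.2702 °C, τ = M c_p/UA = 1254·2.603/3.326 = 981.408 s.
T approaches T_ss exponentially: T(t) = T_ss + (T₀ − T_ss) e^(−t/τ).
T(490.3) = 91.2702 + (-67.4102)·0.606780 = 50.3670 °C.

50.37 °C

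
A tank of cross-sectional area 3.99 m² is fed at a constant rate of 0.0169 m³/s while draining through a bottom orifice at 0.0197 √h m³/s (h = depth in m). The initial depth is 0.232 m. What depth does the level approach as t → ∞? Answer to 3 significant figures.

0.736 m

Level balance: A dh/dt = 0.0169 − 0.0197 √h. Setting dh/dt = 0:
Q_in = 0.0197 √h_ss ⇒ √h_ss = 0.0169/0.0197 = 0.85787.
h_ss = 0.85787² = 0.73594 m. (Since h₀ = 0.232 m < h_ss, the level will rise toward this value.)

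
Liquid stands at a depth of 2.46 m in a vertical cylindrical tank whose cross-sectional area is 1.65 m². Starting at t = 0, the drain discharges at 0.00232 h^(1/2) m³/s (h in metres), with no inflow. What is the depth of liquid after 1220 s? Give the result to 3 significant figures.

Volume balance on the tank: A dh/dt = −0.00232 √h.
This is separable: 2 d(√h)/dt = −0.00232/A, so √h = √h₀ − (0.00232/(2A)) t.
√h = √2.46 − 0.00232·1220/(2·1.65) = 1.5684 − 0.85770 = 0.71074.
h = 0.71074² = 0.50515 m.

0.505 m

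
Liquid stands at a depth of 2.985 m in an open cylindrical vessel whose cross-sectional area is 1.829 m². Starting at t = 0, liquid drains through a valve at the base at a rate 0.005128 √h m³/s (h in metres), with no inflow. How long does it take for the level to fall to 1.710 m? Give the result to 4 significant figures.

299.6 s

A dh/dt = −Q_out = −0.005128 √h.
∫ h^(−1/2) dh = −(0.005128/A) ∫ dt, giving 2√h = 2√h₀ − (0.005128/A) t.
t = 2A(√h₀ − √h)/0.005128 = 2·1.829·(√2.985 − √1.710)/0.005128
  = 3.65800 × (1.72772 − 1.30767) / 0.005128 = 299.635 s.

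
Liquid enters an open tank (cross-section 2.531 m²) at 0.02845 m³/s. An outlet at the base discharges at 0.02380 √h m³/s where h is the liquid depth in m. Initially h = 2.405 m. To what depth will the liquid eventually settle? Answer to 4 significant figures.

A dh/dt = Q_in − 0.02380 √h. Steady state requires inflow = outflow:
Q_in = 0.02380 √h_ss ⇒ √h_ss = 0.02845/0.02380 = 1.19538.
h_ss = 1.19538² = 1.42893 m. (Since h₀ = 2.405 m > h_ss, the level will fall toward this value.)

1.429 m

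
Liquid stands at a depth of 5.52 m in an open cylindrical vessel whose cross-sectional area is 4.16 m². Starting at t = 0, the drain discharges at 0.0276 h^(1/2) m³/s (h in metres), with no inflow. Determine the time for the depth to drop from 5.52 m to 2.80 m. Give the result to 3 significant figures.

With no inflow, A dh/dt = −0.0276 √h.
∫ h^(−1/2) dh = −(0.0276/A) ∫ dt, giving 2√h = 2√h₀ − (0.0276/A) t.
t = 2A(√h₀ − √h)/0.0276 = 2·4.16·(√5.52 − √2.80)/0.0276
  = 8.3200 × (2.3495 − 1.6733) / 0.0276 = 203.82 s.

204 s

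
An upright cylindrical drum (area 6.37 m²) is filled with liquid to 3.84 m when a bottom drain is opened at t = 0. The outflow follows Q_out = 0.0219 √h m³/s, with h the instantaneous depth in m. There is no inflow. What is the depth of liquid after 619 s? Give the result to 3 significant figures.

A dh/dt = −Q_out = −0.0219 √h.
This is separable: 2 d(√h)/dt = −0.0219/A, so √h = √h₀ − (0.0219/(2A)) t.
√h = √3.84 − 0.0219·619/(2·6.37) = 1.9596 − 1.0641 = 0.89553.
h = 0.89553² = 0.80198 m.

0.802 m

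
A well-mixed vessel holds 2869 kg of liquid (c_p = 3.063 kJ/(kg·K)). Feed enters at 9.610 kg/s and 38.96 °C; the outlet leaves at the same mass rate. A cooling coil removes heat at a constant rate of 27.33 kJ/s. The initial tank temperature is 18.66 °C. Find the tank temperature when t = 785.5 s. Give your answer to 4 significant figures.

36.64 °C

M c_p dT/dt = ṁ c_p (T_in − T) − Q̇.
Rearrange: dT/dt = (T_ss − T)/τ with τ = M/ṁ = 298.543 s and T_ss = T_in − Q̇/(ṁ c_p) = 38.0315 °C.
Solution: T(t) = T_ss + (T₀ − T_ss) e^(−t/τ).
T(785.5) = 38.0315 + (-19.3715)·e^(−785.5/298.543) = 38.0315 + (-19.3715)·0.0719985 = 36.6368 °C.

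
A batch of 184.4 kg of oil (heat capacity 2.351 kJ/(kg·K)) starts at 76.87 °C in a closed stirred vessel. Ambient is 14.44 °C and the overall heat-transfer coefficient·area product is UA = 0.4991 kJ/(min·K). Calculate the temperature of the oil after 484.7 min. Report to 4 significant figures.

Heat balance on the well-mixed liquid: M c_p dT/dt = −UA(T − T_amb).
dT/dt = (T_ss − T)/τ with T_ss = T_amb = 14.4400 °C, τ = M c_p/UA = 184.4·2.351/0.4991 = 868.612 min.
This is linear first-order; T(t) = T_ss + (T₀ − T_ss) e^(−t/τ).
T(484.7) = 14.4400 + (62.4300)·0.572343 = 50.1714 °C.

50.17 °C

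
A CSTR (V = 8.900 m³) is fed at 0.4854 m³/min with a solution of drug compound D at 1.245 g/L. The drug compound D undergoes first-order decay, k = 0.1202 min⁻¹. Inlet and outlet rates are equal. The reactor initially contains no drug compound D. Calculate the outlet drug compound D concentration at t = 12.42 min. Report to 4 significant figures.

0.3442 g/L

Species balance: V dC/dt = Q C_in − Q C − k V C.
This is linear with rate a = Q/V + k = 0.174739 min⁻¹.
C_ss = Q C_in/(Q + kV) = 0.388587 g/L; C(t) = C_ss + (C₀ − C_ss) e^(−a t).
C(12.42) = 0.388587 + (-0.388587)·e^(−0.174739·12.42) = 0.388587 + (-0.388587)·0.114148 = 0.344231 g/L.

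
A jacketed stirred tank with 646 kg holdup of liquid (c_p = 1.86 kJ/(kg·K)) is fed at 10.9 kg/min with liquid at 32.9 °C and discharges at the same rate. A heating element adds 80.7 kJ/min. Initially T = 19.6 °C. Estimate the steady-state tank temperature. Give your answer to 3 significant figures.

36.9 °C

Energy balance: M c_p dT/dt = ṁ c_p (T_in − T) + 80.7.
At steady state dT/dt = 0 ⇒ T_ss = T_in + Q̇/(ṁ c_p) = 32.9 + 80.7/(10.9·1.86) = 36.880 °C.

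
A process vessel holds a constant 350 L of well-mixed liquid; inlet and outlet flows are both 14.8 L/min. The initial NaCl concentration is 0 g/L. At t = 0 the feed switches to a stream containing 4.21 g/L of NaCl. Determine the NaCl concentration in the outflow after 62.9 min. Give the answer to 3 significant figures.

Unsteady species balance (constant V, well mixed): V dC/dt = Q(C_in − C).
Time constant τ = V/Q = 350/14.8 = 23.649 min.
This is linear first-order; C(t) = C_in + (C₀ − C_in) e^(−t/τ).
C(62.9) = 4.21 + (0 − 4.21)·e^(−62.9/23.649) = 4.21 + (-4.2100)·0.069964 = 3.9155 g/L.

3.92 g/L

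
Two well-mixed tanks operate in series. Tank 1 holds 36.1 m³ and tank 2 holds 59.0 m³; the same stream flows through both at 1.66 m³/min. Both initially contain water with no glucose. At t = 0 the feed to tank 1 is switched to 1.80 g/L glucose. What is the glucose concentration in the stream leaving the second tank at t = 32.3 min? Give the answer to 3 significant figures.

0.574 g/L

Species balance on tank i: dCᵢ/dt = (Cᵢ₋₁ − Cᵢ)/τᵢ with τᵢ = Vᵢ/Q.
τ₁ = 36.1/1.66 = 21.747 min; τ₂ = 59.0/1.66 = 35.542 min.
Tank 1: C₁ = C_in(1 − e^(−t/τ₁)). Tank 2 (τ₁ ≠ τ₂): C₂ = C_in[1 − (τ₁ e^(−t/τ₁) − τ₂ e^(−t/τ₂))/(τ₁ − τ₂)].
At t = 32.3: e^(−t/τ₁) = 0.22644, e^(−t/τ₂) = 0.40302.
C₂ = 1.80·[1 − (21.747·0.22644 − 35.542·0.40302)/(-13.795)] = 1.80·0.31863 = 0.57354 g/L.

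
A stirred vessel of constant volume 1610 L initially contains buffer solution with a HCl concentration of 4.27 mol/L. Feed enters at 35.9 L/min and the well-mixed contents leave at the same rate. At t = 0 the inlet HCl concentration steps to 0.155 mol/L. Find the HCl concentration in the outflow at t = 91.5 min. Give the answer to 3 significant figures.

Accumulation = in − out for the solute gives V dC/dt = Q(C_in − C).
So dC/dt = (C_in − C)/τ with τ = V/Q = 1610/35.9 = 44.847 min.
This is linear first-order; C(t) = C_in + (C₀ − C_in) e^(−t/τ).
C(91.5) = 0.155 + (4.27 − 0.155)·e^(−91.5/44.847) = 0.155 + (4.1150)·0.12999 = 0.68992 mol/L.

0.690 mol/L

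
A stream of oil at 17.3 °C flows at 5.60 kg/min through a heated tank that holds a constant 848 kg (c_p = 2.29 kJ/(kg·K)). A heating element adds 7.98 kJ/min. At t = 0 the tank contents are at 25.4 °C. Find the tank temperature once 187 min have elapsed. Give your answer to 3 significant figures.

20.1 °C

M c_p dT/dt = ṁ c_p (T_in − T) + Q̇.
Rearrange: dT/dt = (T_ss − T)/τ with τ = M/ṁ = 151.43 min and T_ss = T_in + Q̇/(ṁ c_p) = 17.922 °C.
Solution: T(t) = T_ss + (T₀ − T_ss) e^(−t/τ).
T(187) = 17.922 + (7.4777)·e^(−187/151.43) = 17.922 + (7.4777)·0.29086 = 20.097 °C.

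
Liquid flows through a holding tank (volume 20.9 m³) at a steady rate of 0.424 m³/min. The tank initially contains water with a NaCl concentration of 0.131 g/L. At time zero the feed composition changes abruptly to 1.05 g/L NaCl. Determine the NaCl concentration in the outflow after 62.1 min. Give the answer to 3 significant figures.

Unsteady species balance (constant V, well mixed): V dC/dt = Q(C_in − C).
Rewrite as dC/dt + C/τ = C_in/τ, τ = V/Q = 49.292 min.
Solution: C(t) = C_in + (C₀ − C_in) e^(−t/τ).
C(62.1) = 1.05 + (0.131 − 1.05)·e^(−62.1/49.292) = 1.05 + (-0.91900)·0.28370 = 0.78928 g/L.

0.789 g/L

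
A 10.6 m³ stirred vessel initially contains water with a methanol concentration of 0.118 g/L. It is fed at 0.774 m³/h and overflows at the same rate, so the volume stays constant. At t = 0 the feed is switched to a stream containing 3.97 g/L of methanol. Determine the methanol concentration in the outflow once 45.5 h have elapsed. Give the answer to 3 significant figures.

Species balance on the tank: V dC/dt = Q(C_in − C).
Time constant τ = V/Q = 10.6/0.774 = 13.695 h.
This is linear first-order; C(t) = C_in + (C₀ − C_in) e^(−t/τ).
C(45.5) = 3.97 + (0.118 − 3.97)·e^(−45.5/13.695) = 3.97 + (-3.8520)·0.036068 = 3.8311 g/L.

3.83 g/L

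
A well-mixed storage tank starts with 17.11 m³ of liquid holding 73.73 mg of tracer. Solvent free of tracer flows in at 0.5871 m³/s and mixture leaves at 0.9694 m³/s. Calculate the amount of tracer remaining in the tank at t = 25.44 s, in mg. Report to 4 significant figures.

8.755 mg

Let m(t) be the amount of tracer. Volume: V(t) = V₀ + (Q_in − Q_out) t = 17.11 − 0.382300 t; V(25.44) = 7.38429 m³.
No tracer enters, so dm/dt = −Q_out · (m/V).
dm/m = −Q_out dt/(V₀ − 0.382300 t); integrating gives ln(m/m₀) = −(Q_out/(Q_in−Q_out)) ln(V/V₀).
m = m₀ (V₀/V)^(Q_out/(Q_in−Q_out)) = 73.73 × (17.11/7.38429)^(-2.53570) = 8.75509 mg.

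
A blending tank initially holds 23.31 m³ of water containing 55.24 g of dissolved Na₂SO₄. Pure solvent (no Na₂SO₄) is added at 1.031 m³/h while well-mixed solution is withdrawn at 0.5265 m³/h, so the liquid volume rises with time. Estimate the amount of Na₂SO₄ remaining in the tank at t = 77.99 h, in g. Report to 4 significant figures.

19.68 g

Let m(t) be the amount of Na₂SO₄. Volume: V(t) = V₀ + (Q_in − Q_out) t = 23.31 + 0.504500 t; V(77.99) = 62.6560 m³.
No Na₂SO₄ enters, so dm/dt = −Q_out · (m/V).
dm/m = −Q_out dt/(V₀ + 0.504500 t); integrating gives ln(m/m₀) = −(Q_out/(Q_in−Q_out)) ln(V/V₀).
m = m₀ (V₀/V)^(Q_out/(Q_in−Q_out)) = 55.24 × (23.31/62.6560)^(1.04361) = 19.6837 g.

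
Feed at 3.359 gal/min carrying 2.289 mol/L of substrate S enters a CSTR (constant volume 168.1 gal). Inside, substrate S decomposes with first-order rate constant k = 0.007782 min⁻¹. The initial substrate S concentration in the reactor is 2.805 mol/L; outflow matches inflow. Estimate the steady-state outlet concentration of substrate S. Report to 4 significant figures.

1.647 mol/L

V dC/dt = Q(C_in − C) − k V C.
At steady state: 0 = Q C_in − (Q + kV) C_ss, so C_ss = Q C_in/(Q + kV).
C_ss = 3.359·2.289/(3.359 + 0.007782·168.1) = 7.68875/4.66715 = 1.64742 mol/L.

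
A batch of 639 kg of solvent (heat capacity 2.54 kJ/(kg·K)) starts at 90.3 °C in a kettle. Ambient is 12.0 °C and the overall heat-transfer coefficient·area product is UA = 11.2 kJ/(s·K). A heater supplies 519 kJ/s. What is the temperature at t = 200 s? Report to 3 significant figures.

66.4 °C

M c_p dT/dt = −UA(T − T_amb) + Q̇.
dT/dt = (T_ss − T)/τ with T_ss = T_amb + Q̇/UA = 12.0 + 519/11.2 = 58.339 °C, τ = M c_p/UA = 639·2.54/11.2 = 144.92 s.
Integrating: T(t) = T_ss + (T₀ − T_ss) e^(−t/τ).
T(200) = 58.339 + (31.961)·0.25155 = 66.379 °C.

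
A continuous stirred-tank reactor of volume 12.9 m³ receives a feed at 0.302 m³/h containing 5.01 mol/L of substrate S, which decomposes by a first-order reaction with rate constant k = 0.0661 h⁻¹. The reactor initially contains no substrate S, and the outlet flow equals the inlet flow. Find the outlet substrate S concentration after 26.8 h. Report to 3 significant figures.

1.19 mol/L

V dC/dt = Q(C_in − C) − k V C.
This is linear with rate a = Q/V + k = 0.089511 h⁻¹.
C_ss = Q C_in/(Q + kV) = 1.3103 mol/L; C(t) = C_ss + (C₀ − C_ss) e^(−a t).
C(26.8) = 1.3103 + (-1.3103)·e^(−0.089511·26.8) = 1.3103 + (-1.3103)·0.090819 = 1.1913 mol/L.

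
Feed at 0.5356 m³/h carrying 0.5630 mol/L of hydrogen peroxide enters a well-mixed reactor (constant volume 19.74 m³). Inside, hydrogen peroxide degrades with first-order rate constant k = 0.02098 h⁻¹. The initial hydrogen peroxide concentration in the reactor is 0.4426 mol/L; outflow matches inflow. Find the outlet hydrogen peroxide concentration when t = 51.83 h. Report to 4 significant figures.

Species balance: V dC/dt = Q C_in − Q C − k V C.
dC/dt = (Q/V) C_in − (Q/V + k) C; effective rate a = Q/V + k = 0.0271327 + 0.02098 = 0.0481127 h⁻¹.
C_ss = Q C_in/(Q + kV) = 0.317499 mol/L; C(t) = C_ss + (C₀ − C_ss) e^(−a t).
C(51.83) = 0.317499 + (0.125101)·e^(−0.0481127·51.83) = 0.317499 + (0.125101)·0.0826052 = 0.327833 mol/L.

0.3278 mol/L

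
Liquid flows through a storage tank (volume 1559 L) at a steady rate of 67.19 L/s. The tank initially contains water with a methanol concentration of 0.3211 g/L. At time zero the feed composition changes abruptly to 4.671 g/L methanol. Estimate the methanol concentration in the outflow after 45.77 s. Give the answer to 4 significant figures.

4.066 g/L

Accumulation = in − out for the solute gives V dC/dt = Q(C_in − C).
Time constant τ = V/Q = 1559/67.19 = 23.2029 s.
Solution: C(t) = C_in + (C₀ − C_in) e^(−t/τ).
C(45.77) = 4.671 + (0.3211 − 4.671)·e^(−45.77/23.2029) = 4.671 + (-4.34990)·0.139094 = 4.06595 g/L.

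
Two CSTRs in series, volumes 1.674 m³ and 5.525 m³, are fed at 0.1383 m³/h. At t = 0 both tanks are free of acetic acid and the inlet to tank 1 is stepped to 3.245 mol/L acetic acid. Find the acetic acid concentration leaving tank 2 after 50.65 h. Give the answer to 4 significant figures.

1.956 mol/L

Each tank obeys Vᵢ dCᵢ/dt = Q(Cᵢ₋₁ − Cᵢ), so τᵢ = Vᵢ/Q.
τ₁ = 1.674/0.1383 = 12.1041 h; τ₂ = 5.525/0.1383 = 39.9494 h.
Solving the cascade with C₁(0)=C₂(0)=0 gives C₂(t) = C_in[1 − (τ₁ e^(−t/τ₁) − τ₂ e^(−t/τ₂))/(τ₁ − τ₂)].
At t = 50.65: e^(−t/τ₁) = 0.0152294, e^(−t/τ₂) = 0.281435.
C₂ = 3.245·[1 − (12.1041·0.0152294 − 39.9494·0.281435)/(-27.8453)] = 3.245·0.602848 = 1.95624 mol/L.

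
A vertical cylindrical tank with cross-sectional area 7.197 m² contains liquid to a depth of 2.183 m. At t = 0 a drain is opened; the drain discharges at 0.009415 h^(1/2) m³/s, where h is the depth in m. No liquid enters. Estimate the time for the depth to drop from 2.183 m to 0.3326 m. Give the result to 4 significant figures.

1377 s

With no inflow, A dh/dt = −0.009415 √h.
This is separable: 2 d(√h)/dt = −0.009415/A, so √h = √h₀ − (0.009415/(2A)) t.
t = 2A(√h₀ − √h)/0.009415 = 2·7.197·(√2.183 − √0.3326)/0.009415
  = 14.3940 × (1.47750 − 0.576715) / 0.009415 = 1377.15 s.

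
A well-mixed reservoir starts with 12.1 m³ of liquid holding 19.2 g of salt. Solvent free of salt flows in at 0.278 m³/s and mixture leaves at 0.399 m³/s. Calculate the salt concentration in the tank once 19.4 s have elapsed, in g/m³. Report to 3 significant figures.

0.967 g/m³

Total volume: dV/dt = Q_in − Q_out = -0.12100 m³/s, so V(t) = 12.1 − 0.12100 t and V(19.4) = 9.7526 m³.
Species balance (pure solvent in): dm/dt = −Q_out · m/V(t).
dm/m = −Q_out dt/(V₀ − 0.12100 t); integrating gives ln(m/m₀) = −(Q_out/(Q_in−Q_out)) ln(V/V₀).
m = m₀ (V₀/V)^(Q_out/(Q_in−Q_out)) = 19.2 × (12.1/9.7526)^(-3.2975) = 9.4284 g.
C = m/V = 9.4284/9.7526 = 0.96676 g/m³.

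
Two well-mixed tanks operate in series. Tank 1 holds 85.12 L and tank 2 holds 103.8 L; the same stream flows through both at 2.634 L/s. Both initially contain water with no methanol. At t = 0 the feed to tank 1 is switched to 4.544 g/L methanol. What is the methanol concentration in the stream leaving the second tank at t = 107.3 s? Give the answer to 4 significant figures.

Species balance on tank i: dCᵢ/dt = (Cᵢ₋₁ − Cᵢ)/τᵢ with τᵢ = Vᵢ/Q.
τ₁ = 85.12/2.634 = 32.3159 s; τ₂ = 103.8/2.634 = 39.4077 s.
Solving the cascade with C₁(0)=C₂(0)=0 gives C₂(t) = C_in[1 − (τ₁ e^(−t/τ₁) − τ₂ e^(−t/τ₂))/(τ₁ − τ₂)].
At t = 107.3: e^(−t/τ₁) = 0.0361402, e^(−t/τ₂) = 0.0656896.
C₂ = 4.544·[1 − (32.3159·0.0361402 − 39.4077·0.0656896)/(-7.09188)] = 4.544·0.799661 = 3.63366 g/L.

3.634 g/L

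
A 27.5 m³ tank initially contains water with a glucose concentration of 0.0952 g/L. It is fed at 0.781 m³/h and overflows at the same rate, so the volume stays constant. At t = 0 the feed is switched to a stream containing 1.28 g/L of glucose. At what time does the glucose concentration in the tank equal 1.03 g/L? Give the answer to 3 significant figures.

54.8 h

Species balance: V dC/dt = Q(C_in − C) ⇒ τ = V/Q = 35.211 h.
C(t) = C_in + (C₀ − C_in) e^(−t/τ). Set C = 1.03 and solve for t:
e^(−t/τ) = (C − C_in)/(C₀ − C_in) = (1.03 − 1.28)/(0.0952 − 1.28) = 0.21101
t = −τ ln(…) = 35.211 × 1.5559 = 54.784 h.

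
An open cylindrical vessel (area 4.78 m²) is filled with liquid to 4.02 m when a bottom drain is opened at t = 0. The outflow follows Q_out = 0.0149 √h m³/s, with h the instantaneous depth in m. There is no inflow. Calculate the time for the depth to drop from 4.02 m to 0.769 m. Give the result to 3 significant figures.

724 s

Unsteady balance on liquid volume: A dh/dt = −0.0149 √h.
This is separable: 2 d(√h)/dt = −0.0149/A, so √h = √h₀ − (0.0149/(2A)) t.
t = 2A(√h₀ − √h)/0.0149 = 2·4.78·(√4.02 − √0.769)/0.0149
  = 9.5600 × (2.0050 − 0.87693) / 0.0149 = 723.78 s.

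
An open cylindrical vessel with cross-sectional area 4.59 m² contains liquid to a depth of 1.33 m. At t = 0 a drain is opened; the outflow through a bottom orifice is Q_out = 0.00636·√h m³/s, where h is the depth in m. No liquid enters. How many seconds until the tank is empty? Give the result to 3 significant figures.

1660 s

Unsteady balance on liquid volume: A dh/dt = −0.00636 √h.
∫ h^(−1/2) dh = −(0.00636/A) ∫ dt, giving 2√h = 2√h₀ − (0.00636/A) t.
Set h = 0: 2√h₀ = (0.00636/A) t_empty ⇒ t_empty = 2A√h₀/0.00636.
t_empty = 2·4.59·√1.33/0.00636 = 9.1800·1.1533/0.00636 = 1664.6 s.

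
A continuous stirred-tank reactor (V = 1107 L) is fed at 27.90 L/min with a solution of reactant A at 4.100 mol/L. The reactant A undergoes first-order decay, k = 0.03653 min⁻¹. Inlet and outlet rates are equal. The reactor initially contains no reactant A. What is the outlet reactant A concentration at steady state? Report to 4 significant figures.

1.674 mol/L

Species balance: V dC/dt = Q C_in − Q C − k V C.
Steady state (dC/dt = 0): C_ss = Q C_in/(Q + kV) = C_in/(1 + kV/Q).
C_ss = 27.90·4.100/(27.90 + 0.03653·1107) = 114.390/68.3387 = 1.67387 mol/L.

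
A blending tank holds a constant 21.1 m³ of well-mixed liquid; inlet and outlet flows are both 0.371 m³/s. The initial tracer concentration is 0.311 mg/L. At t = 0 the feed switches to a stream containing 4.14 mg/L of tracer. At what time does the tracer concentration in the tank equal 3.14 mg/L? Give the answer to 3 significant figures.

76.4 s

Unsteady species balance (constant V, well mixed): V dC/dt = Q(C_in − C), so τ = V/Q = 56.873 s.
C(t) = C_in + (C₀ − C_in) e^(−t/τ). Set C = 3.14 and solve for t:
e^(−t/τ) = (C − C_in)/(C₀ − C_in) = (3.14 − 4.14)/(0.311 − 4.14) = 0.26116
t = −τ ln(…) = 56.873 × 1.3426 = 76.358 s.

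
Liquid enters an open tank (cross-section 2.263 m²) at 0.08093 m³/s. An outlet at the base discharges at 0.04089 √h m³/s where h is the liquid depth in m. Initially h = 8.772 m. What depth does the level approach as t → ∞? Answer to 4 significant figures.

Level balance: A dh/dt = 0.08093 − 0.04089 √h. Setting dh/dt = 0:
Q_in = 0.04089 √h_ss ⇒ √h_ss = 0.08093/0.04089 = 1.97921.
h_ss = 1.97921² = 3.91728 m. (Since h₀ = 8.772 m > h_ss, the level will fall toward this value.)

3.917 m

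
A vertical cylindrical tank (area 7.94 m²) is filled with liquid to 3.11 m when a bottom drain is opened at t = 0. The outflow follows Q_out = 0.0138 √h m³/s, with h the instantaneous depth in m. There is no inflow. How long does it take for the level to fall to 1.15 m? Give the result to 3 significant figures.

Volume balance on the tank: A dh/dt = −0.0138 √h.
∫ h^(−1/2) dh = −(0.0138/A) ∫ dt, giving 2√h = 2√h₀ − (0.0138/A) t.
t = 2A(√h₀ − √h)/0.0138 = 2·7.94·(√3.11 − √1.15)/0.0138
  = 15.880 × (1.7635 − 1.0724) / 0.0138 = 795.31 s.

795 s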